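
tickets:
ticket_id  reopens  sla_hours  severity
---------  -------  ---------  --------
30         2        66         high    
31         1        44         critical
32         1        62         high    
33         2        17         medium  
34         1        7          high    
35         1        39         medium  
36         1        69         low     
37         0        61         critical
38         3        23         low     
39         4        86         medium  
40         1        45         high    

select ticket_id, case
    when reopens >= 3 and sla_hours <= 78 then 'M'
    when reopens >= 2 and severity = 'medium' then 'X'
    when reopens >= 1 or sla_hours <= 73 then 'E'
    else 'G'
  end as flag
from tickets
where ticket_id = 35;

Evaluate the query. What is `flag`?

ticket_id = 35: reopens=1, sla_hours=39, severity=medium.
reopens >= 3 and sla_hours <= 78 → false
reopens >= 2 and severity = 'medium' → false
reopens >= 1 or sla_hours <= 73 → true → E

E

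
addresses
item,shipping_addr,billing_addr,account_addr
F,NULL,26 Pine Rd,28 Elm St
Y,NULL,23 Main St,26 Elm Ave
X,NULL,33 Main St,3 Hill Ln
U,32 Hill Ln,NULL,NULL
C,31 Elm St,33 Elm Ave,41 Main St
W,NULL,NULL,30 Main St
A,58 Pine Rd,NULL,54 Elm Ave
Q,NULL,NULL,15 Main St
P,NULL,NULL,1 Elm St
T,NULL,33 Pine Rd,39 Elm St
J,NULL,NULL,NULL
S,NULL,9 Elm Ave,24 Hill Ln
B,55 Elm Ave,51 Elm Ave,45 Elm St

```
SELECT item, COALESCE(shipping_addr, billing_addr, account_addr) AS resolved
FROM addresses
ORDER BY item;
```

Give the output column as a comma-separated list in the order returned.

58 Pine Rd, 55 Elm Ave, 31 Elm St, 26 Pine Rd, NULL, 1 Elm St, 15 Main St, 9 Elm Ave, 33 Pine Rd, 32 Hill Ln, 30 Main St, 33 Main St, 23 Main St

item=A: shipping_addr=58 Pine Rd → 58 Pine Rd
item=B: shipping_addr=55 Elm Ave → 55 Elm Ave
item=C: shipping_addr=31 Elm St → 31 Elm St
item=F: shipping_addr=NULL, billing_addr=26 Pine Rd → 26 Pine Rd
item=J: shipping_addr=NULL, billing_addr=NULL, account_addr=NULL (all NULL) → NULL
item=P: shipping_addr=NULL, billing_addr=NULL, account_addr=1 Elm St → 1 Elm St
item=Q: shipping_addr=NULL, billing_addr=NULL, account_addr=15 Main St → 15 Main St
item=S: shipping_addr=NULL, billing_addr=9 Elm Ave → 9 Elm Ave
item=T: shipping_addr=NULL, billing_addr=33 Pine Rd → 33 Pine Rd
item=U: shipping_addr=32 Hill Ln → 32 Hill Ln
item=W: shipping_addr=NULL, billing_addr=NULL, account_addr=30 Main St → 30 Main St
item=X: shipping_addr=NULL, billing_addr=33 Main St → 33 Main St
item=Y: shipping_addr=NULL, billing_addr=23 Main St → 23 Main St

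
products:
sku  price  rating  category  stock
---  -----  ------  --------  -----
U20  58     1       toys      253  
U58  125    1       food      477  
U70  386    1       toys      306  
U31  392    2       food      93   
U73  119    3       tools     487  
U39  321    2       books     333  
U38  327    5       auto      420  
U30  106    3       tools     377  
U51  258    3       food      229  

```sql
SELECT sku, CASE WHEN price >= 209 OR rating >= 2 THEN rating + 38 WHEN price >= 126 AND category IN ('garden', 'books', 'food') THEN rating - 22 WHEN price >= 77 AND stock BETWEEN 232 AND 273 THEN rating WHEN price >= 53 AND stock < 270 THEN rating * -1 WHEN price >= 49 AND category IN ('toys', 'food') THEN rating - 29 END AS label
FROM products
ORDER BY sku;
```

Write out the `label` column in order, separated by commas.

sku=U20: price >= 53 AND stock < 270 → -1
sku=U30: price >= 209 OR rating >= 2 → 41
sku=U31: price >= 209 OR rating >= 2 → 40
sku=U38: price >= 209 OR rating >= 2 → 43
sku=U39: price >= 209 OR rating >= 2 → 40
sku=U51: price >= 209 OR rating >= 2 → 41
sku=U58: price >= 49 AND category IN ('toys', 'food') → -28
sku=U70: price >= 209 OR rating >= 2 → 39
sku=U73: price >= 209 OR rating >= 2 → 41

-1, 41, 40, 43, 40, 41, -28, 39, 41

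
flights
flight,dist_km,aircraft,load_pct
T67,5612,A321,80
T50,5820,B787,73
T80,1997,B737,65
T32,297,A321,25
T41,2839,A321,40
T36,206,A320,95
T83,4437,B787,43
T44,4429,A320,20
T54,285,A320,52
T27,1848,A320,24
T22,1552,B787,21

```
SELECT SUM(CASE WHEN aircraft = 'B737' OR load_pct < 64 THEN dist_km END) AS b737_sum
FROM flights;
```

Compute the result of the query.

flight=T67: ✗
flight=T50: ✗
flight=T80: ✓ → 1997
flight=T32: ✓ → 297
flight=T41: ✓ → 2839
flight=T36: ✗
flight=T83: ✓ → 4437
flight=T44: ✓ → 4429
flight=T54: ✓ → 285
flight=T27: ✓ → 1848
flight=T22: ✓ → 1552
b737_sum = 1997 + 297 + 2839 + 4437 + 4429 + 285 + 1848 + 1552 = 17684

17684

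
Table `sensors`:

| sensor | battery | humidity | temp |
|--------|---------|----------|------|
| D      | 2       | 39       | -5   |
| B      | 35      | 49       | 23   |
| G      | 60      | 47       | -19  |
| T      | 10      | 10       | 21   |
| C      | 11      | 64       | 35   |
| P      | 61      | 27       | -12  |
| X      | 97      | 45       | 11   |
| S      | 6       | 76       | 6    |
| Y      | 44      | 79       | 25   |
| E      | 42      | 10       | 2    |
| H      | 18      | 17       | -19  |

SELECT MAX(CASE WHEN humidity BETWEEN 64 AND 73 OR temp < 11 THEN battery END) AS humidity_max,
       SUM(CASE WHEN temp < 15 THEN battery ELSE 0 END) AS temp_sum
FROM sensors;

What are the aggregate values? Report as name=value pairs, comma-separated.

[humidity_max: humidity BETWEEN 64 AND 73 OR temp < 11]
sensor=D: ✓ → 2
sensor=B: ✗
sensor=G: ✓ → 60
sensor=T: ✗
sensor=C: ✓ → 11
sensor=P: ✓ → 61
sensor=X: ✗
sensor=S: ✓ → 6
sensor=Y: ✗
sensor=E: ✓ → 42
sensor=H: ✓ → 18
humidity_max = MAX(2, 60, 11, 61, 6, 42, 18) = 61
—
[temp_sum: temp < 15]
sensor=D: ✓ → 2
sensor=B: ✗
sensor=G: ✓ → 60
sensor=T: ✗
sensor=C: ✗
sensor=P: ✓ → 61
sensor=X: ✓ → 97
sensor=S: ✓ → 6
sensor=Y: ✗
sensor=E: ✓ → 42
sensor=H: ✓ → 18
temp_sum = 2 + 60 + 61 + 97 + 6 + 42 + 18 = 286

humidity_max=61, temp_sum=286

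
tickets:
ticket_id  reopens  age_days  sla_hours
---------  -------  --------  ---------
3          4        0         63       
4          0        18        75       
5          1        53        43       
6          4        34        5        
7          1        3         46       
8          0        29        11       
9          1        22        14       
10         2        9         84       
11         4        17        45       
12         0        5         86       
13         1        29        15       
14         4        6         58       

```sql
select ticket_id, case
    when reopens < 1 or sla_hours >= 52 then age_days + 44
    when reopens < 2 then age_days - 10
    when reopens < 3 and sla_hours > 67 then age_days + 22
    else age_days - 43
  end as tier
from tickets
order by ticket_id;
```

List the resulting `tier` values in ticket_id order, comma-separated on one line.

ticket_id=3: reopens < 1 or sla_hours >= 52 → 44
ticket_id=4: reopens < 1 or sla_hours >= 52 → 62
ticket_id=5: reopens < 2 → 43
ticket_id=6: ELSE → -9
ticket_id=7: reopens < 2 → -7
ticket_id=8: reopens < 1 or sla_hours >= 52 → 73
ticket_id=9: reopens < 2 → 12
ticket_id=10: reopens < 1 or sla_hours >= 52 → 53
ticket_id=11: ELSE → -26
ticket_id=12: reopens < 1 or sla_hours >= 52 → 49
ticket_id=13: reopens < 2 → 19
ticket_id=14: reopens < 1 or sla_hours >= 52 → 50

44, 62, 43, -9, -7, 73, 12, 53, -26, 49, 19, 50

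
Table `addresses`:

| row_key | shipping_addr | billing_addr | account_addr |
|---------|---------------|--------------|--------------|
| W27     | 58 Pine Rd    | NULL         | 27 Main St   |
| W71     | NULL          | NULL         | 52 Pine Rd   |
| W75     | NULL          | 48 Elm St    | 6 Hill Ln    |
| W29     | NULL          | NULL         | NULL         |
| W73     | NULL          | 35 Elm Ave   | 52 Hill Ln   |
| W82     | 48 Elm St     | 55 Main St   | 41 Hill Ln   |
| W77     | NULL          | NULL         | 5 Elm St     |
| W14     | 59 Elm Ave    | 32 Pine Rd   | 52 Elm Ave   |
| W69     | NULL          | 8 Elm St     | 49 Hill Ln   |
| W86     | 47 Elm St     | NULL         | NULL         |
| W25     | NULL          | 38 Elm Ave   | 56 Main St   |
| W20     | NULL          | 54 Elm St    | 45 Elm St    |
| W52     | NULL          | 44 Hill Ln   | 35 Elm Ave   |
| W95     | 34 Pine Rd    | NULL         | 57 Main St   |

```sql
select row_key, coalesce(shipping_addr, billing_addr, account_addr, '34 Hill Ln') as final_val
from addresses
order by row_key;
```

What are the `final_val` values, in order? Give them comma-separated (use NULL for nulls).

59 Elm Ave, 54 Elm St, 38 Elm Ave, 58 Pine Rd, 34 Hill Ln, 44 Hill Ln, 8 Elm St, 52 Pine Rd, 35 Elm Ave, 48 Elm St, 5 Elm St, 48 Elm St, 47 Elm St, 34 Pine Rd

row_key=W14: shipping_addr=59 Elm Ave → 59 Elm Ave
row_key=W20: shipping_addr=NULL, billing_addr=54 Elm St → 54 Elm St
row_key=W25: shipping_addr=NULL, billing_addr=38 Elm Ave → 38 Elm Ave
row_key=W27: shipping_addr=58 Pine Rd → 58 Pine Rd
row_key=W29: shipping_addr=NULL, billing_addr=NULL, account_addr=NULL, → literal 34 Hill Ln → 34 Hill Ln
row_key=W52: shipping_addr=NULL, billing_addr=44 Hill Ln → 44 Hill Ln
row_key=W69: shipping_addr=NULL, billing_addr=8 Elm St → 8 Elm St
row_key=W71: shipping_addr=NULL, billing_addr=NULL, account_addr=52 Pine Rd → 52 Pine Rd
row_key=W73: shipping_addr=NULL, billing_addr=35 Elm Ave → 35 Elm Ave
row_key=W75: shipping_addr=NULL, billing_addr=48 Elm St → 48 Elm St
row_key=W77: shipping_addr=NULL, billing_addr=NULL, account_addr=5 Elm St → 5 Elm St
row_key=W82: shipping_addr=48 Elm St → 48 Elm St
row_key=W86: shipping_addr=47 Elm St → 47 Elm St
row_key=W95: shipping_addr=34 Pine Rd → 34 Pine Rd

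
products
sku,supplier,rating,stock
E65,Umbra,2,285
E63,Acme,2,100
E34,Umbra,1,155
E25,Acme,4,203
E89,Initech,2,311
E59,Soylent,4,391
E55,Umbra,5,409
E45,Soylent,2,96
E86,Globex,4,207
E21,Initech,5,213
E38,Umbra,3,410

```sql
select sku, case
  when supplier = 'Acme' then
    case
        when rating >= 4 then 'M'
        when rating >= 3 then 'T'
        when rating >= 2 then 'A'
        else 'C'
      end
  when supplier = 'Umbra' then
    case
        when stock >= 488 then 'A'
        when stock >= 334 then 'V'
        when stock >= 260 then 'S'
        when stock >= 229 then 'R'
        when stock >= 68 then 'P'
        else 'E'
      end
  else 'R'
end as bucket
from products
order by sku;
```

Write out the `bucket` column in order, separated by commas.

sku=E21: supplier='Initech' → outer ELSE → R
sku=E25: supplier='Acme' → inner[rating >= 4] → M
sku=E34: supplier='Umbra' → inner[stock >= 68] → P
sku=E38: supplier='Umbra' → inner[stock >= 334] → V
sku=E45: supplier='Soylent' → outer ELSE → R
sku=E55: supplier='Umbra' → inner[stock >= 334] → V
sku=E59: supplier='Soylent' → outer ELSE → R
sku=E63: supplier='Acme' → inner[rating >= 2] → A
sku=E65: supplier='Umbra' → inner[stock >= 260] → S
sku=E86: supplier='Globex' → outer ELSE → R
sku=E89: supplier='Initech' → outer ELSE → R

R, M, P, V, R, V, R, A, S, R, R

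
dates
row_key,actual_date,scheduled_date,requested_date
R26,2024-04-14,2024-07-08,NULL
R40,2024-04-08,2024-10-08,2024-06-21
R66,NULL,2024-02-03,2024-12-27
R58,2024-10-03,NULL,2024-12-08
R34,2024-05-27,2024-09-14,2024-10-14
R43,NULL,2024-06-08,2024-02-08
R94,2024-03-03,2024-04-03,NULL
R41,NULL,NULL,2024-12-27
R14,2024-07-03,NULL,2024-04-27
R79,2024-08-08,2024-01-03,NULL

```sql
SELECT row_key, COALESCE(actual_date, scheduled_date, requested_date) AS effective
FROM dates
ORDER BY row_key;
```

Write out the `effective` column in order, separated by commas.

row_key=R14: actual_date=2024-07-03 → 2024-07-03
row_key=R26: actual_date=2024-04-14 → 2024-04-14
row_key=R34: actual_date=2024-05-27 → 2024-05-27
row_key=R40: actual_date=2024-04-08 → 2024-04-08
row_key=R41: actual_date=NULL, scheduled_date=NULL, requested_date=2024-12-27 → 2024-12-27
row_key=R43: actual_date=NULL, scheduled_date=2024-06-08 → 2024-06-08
row_key=R58: actual_date=2024-10-03 → 2024-10-03
row_key=R66: actual_date=NULL, scheduled_date=2024-02-03 → 2024-02-03
row_key=R79: actual_date=2024-08-08 → 2024-08-08
row_key=R94: actual_date=2024-03-03 → 2024-03-03

2024-07-03, 2024-04-14, 2024-05-27, 2024-04-08, 2024-12-27, 2024-06-08, 2024-10-03, 2024-02-03, 2024-08-08, 2024-03-03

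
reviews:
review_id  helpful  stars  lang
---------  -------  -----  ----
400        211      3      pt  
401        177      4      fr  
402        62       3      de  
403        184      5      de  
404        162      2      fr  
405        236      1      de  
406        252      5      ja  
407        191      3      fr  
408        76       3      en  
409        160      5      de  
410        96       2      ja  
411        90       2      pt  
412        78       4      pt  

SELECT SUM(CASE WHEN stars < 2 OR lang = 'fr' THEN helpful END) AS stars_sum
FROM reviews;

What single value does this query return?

review_id=400: ✗
review_id=401: ✓ → 177
review_id=402: ✗
review_id=403: ✗
review_id=404: ✓ → 162
review_id=405: ✓ → 236
review_id=406: ✗
review_id=407: ✓ → 191
review_id=408: ✗
review_id=409: ✗
review_id=410: ✗
review_id=411: ✗
review_id=412: ✗
stars_sum = 177 + 162 + 236 + 191 = 766

766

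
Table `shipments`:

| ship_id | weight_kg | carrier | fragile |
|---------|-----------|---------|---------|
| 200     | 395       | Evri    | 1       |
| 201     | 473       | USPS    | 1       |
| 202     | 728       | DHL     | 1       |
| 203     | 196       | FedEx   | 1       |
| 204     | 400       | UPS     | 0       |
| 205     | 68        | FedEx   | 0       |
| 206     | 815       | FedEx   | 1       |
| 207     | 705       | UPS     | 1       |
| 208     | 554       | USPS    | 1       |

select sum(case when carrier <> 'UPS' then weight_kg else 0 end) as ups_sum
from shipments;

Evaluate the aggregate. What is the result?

3229

ship_id=200: ✓ → 395
ship_id=201: ✓ → 473
ship_id=202: ✓ → 728
ship_id=203: ✓ → 196
ship_id=204: ✗
ship_id=205: ✓ → 68
ship_id=206: ✓ → 815
ship_id=207: ✗
ship_id=208: ✓ → 554
ups_sum = 395 + 473 + 728 + 196 + 68 + 815 + 554 = 3229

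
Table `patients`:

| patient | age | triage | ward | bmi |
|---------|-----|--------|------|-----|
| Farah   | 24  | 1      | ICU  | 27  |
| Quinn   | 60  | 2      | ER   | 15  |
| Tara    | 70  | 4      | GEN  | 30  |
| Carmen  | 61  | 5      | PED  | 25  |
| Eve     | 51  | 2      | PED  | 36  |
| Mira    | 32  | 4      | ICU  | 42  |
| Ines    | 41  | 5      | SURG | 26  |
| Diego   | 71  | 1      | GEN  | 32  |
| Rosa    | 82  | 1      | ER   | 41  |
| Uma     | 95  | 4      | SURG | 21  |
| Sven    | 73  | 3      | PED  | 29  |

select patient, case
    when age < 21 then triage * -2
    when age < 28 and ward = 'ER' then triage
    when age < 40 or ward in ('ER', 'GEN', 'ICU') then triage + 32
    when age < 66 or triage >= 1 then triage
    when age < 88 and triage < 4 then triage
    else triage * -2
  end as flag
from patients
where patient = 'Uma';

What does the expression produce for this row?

4

patient = Uma: age=95, triage=4, ward=SURG, bmi=21.
age < 21 → false
age < 28 and ward = 'ER' → false
age < 40 or ward in ('ER', 'GEN', 'ICU') → false
age < 66 or triage >= 1 → true → 4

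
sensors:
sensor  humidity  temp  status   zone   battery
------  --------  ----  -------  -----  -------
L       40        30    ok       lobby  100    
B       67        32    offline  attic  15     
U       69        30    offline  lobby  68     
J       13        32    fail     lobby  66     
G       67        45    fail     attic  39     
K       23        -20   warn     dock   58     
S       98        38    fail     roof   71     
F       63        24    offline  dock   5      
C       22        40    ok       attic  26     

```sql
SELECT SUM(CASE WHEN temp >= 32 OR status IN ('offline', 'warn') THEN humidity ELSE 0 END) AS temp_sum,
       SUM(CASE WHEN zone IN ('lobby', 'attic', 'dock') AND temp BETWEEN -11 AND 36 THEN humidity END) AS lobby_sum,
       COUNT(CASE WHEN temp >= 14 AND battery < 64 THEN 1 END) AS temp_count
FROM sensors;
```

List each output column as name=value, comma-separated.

[temp_sum: temp >= 32 OR status IN ('offline', 'warn')]
sensor=L: ✗
sensor=B: ✓ → 67
sensor=U: ✓ → 69
sensor=J: ✓ → 13
sensor=G: ✓ → 67
sensor=K: ✓ → 23
sensor=S: ✓ → 98
sensor=F: ✓ → 63
sensor=C: ✓ → 22
temp_sum = 67 + 69 + 13 + 67 + 23 + 98 + 63 + 22 = 422
—
[lobby_sum: zone IN ('lobby', 'attic', 'dock') AND temp BETWEEN -11 AND 36]
sensor=L: ✓ → 40
sensor=B: ✓ → 67
sensor=U: ✓ → 69
sensor=J: ✓ → 13
sensor=G: ✗
sensor=K: ✗
sensor=S: ✗
sensor=F: ✓ → 63
sensor=C: ✗
lobby_sum = 40 + 67 + 69 + 13 + 63 = 252
—
[temp_count: temp >= 14 AND battery < 64]
sensor=L: ✗
sensor=B: ✓ → 1
sensor=U: ✗
sensor=J: ✗
sensor=G: ✓ → 1
sensor=K: ✗
sensor=S: ✗
sensor=F: ✓ → 1
sensor=C: ✓ → 1
temp_count = COUNT(1, 1, 1, 1) = 4

temp_sum=422, lobby_sum=252, temp_count=4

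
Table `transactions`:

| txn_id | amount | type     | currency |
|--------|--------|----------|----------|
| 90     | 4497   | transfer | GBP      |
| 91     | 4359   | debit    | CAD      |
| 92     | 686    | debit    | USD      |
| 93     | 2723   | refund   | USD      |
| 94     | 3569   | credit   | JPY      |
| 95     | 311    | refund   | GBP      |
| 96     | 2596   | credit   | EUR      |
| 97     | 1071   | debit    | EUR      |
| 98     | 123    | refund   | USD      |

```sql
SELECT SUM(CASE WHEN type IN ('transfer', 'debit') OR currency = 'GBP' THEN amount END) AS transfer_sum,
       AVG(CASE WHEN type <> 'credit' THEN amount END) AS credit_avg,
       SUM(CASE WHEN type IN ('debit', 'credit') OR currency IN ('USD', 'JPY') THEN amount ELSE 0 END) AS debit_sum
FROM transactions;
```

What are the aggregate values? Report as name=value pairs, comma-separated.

transfer_sum=10924, credit_avg=1967.1428571429, debit_sum=15127

[transfer_sum: type IN ('transfer', 'debit') OR currency = 'GBP']
txn_id=90: ✓ → 4497
txn_id=91: ✓ → 4359
txn_id=92: ✓ → 686
txn_id=93: ✗
txn_id=94: ✗
txn_id=95: ✓ → 311
txn_id=96: ✗
txn_id=97: ✓ → 1071
txn_id=98: ✗
transfer_sum = 4497 + 4359 + 686 + 311 + 1071 = 10924
—
[credit_avg: type <> 'credit']
txn_id=90: ✓ → 4497
txn_id=91: ✓ → 4359
txn_id=92: ✓ → 686
txn_id=93: ✓ → 2723
txn_id=94: ✗
txn_id=95: ✓ → 311
txn_id=96: ✗
txn_id=97: ✓ → 1071
txn_id=98: ✓ → 123
credit_avg = (4497 + 4359 + 686 + 2723 + 311 + 1071 + 123) / 7 = 1967.1428571429
—
[debit_sum: type IN ('debit', 'credit') OR currency IN ('USD', 'JPY')]
txn_id=90: ✗
txn_id=91: ✓ → 4359
txn_id=92: ✓ → 686
txn_id=93: ✓ → 2723
txn_id=94: ✓ → 3569
txn_id=95: ✗
txn_id=96: ✓ → 2596
txn_id=97: ✓ → 1071
txn_id=98: ✓ → 123
debit_sum = 4359 + 686 + 2723 + 3569 + 2596 + 1071 + 123 = 15127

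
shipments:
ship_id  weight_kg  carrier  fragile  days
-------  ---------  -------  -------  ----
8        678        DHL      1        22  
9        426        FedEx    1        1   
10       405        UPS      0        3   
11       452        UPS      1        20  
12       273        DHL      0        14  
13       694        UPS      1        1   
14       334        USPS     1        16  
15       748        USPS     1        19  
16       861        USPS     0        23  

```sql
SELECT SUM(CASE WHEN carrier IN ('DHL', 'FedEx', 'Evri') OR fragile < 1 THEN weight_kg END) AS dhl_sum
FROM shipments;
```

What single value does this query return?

2643

ship_id=8: ✓ → 678
ship_id=9: ✓ → 426
ship_id=10: ✓ → 405
ship_id=11: ✗
ship_id=12: ✓ → 273
ship_id=13: ✗
ship_id=14: ✗
ship_id=15: ✗
ship_id=16: ✓ → 861
dhl_sum = 678 + 426 + 405 + 273 + 861 = 2643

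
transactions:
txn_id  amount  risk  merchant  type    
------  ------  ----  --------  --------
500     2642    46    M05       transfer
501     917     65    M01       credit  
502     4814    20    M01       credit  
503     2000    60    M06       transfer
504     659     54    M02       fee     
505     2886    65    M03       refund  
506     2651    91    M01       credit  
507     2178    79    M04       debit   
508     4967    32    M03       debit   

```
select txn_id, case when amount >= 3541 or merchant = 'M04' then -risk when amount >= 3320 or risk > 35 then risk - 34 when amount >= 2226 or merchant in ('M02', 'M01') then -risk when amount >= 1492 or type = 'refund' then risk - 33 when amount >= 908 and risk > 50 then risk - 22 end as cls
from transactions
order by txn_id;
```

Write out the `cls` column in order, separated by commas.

12, 31, -20, 26, 20, 31, 57, -79, -32

txn_id=500: amount >= 3320 or risk > 35 → 12
txn_id=501: amount >= 3320 or risk > 35 → 31
txn_id=502: amount >= 3541 or merchant = 'M04' → -20
txn_id=503: amount >= 3320 or risk > 35 → 26
txn_id=504: amount >= 3320 or risk > 35 → 20
txn_id=505: amount >= 3320 or risk > 35 → 31
txn_id=506: amount >= 3320 or risk > 35 → 57
txn_id=507: amount >= 3541 or merchant = 'M04' → -79
txn_id=508: amount >= 3541 or merchant = 'M04' → -32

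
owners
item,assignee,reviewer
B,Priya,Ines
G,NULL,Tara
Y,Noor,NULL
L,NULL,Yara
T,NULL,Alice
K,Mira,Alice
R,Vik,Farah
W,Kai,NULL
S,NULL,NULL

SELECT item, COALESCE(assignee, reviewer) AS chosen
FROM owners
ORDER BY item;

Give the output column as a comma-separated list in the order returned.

Priya, Tara, Mira, Yara, Vik, NULL, Alice, Kai, Noor

item=B: assignee=Priya → Priya
item=G: assignee=NULL, reviewer=Tara → Tara
item=K: assignee=Mira → Mira
item=L: assignee=NULL, reviewer=Yara → Yara
item=R: assignee=Vik → Vik
item=S: assignee=NULL, reviewer=NULL (all NULL) → NULL
item=T: assignee=NULL, reviewer=Alice → Alice
item=W: assignee=Kai → Kai
item=Y: assignee=Noor → Noor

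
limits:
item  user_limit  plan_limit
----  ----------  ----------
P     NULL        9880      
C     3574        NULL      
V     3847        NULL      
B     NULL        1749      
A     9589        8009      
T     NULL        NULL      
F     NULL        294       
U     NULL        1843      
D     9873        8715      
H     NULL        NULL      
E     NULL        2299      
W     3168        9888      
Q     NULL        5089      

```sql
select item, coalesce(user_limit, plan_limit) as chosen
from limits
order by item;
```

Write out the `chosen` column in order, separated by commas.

item=A: user_limit=9589 → 9589
item=B: user_limit=NULL, plan_limit=1749 → 1749
item=C: user_limit=3574 → 3574
item=D: user_limit=9873 → 9873
item=E: user_limit=NULL, plan_limit=2299 → 2299
item=F: user_limit=NULL, plan_limit=294 → 294
item=H: user_limit=NULL, plan_limit=NULL (all NULL) → NULL
item=P: user_limit=NULL, plan_limit=9880 → 9880
item=Q: user_limit=NULL, plan_limit=5089 → 5089
item=T: user_limit=NULL, plan_limit=NULL (all NULL) → NULL
item=U: user_limit=NULL, plan_limit=1843 → 1843
item=V: user_limit=3847 → 3847
item=W: user_limit=3168 → 3168

9589, 1749, 3574, 9873, 2299, 294, NULL, 9880, 5089, NULL, 1843, 3847, 3168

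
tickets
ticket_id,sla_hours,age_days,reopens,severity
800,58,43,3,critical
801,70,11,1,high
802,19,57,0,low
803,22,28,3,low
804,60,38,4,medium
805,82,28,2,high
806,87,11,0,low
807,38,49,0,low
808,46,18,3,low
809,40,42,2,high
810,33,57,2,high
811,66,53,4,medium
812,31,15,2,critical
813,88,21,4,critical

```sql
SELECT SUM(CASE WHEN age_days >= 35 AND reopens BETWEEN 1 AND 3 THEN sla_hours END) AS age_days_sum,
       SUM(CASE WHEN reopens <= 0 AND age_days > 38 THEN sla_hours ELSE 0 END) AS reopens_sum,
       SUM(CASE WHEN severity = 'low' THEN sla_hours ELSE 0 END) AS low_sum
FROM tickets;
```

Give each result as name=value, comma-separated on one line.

[age_days_sum: age_days >= 35 AND reopens BETWEEN 1 AND 3]
ticket_id=800: ✓ → 58
ticket_id=801: ✗
ticket_id=802: ✗
ticket_id=803: ✗
ticket_id=804: ✗
ticket_id=805: ✗
ticket_id=806: ✗
ticket_id=807: ✗
ticket_id=808: ✗
ticket_id=809: ✓ → 40
ticket_id=810: ✓ → 33
ticket_id=811: ✗
ticket_id=812: ✗
ticket_id=813: ✗
age_days_sum = 58 + 40 + 33 = 131
—
[reopens_sum: reopens <= 0 AND age_days > 38]
ticket_id=800: ✗
ticket_id=801: ✗
ticket_id=802: ✓ → 19
ticket_id=803: ✗
ticket_id=804: ✗
ticket_id=805: ✗
ticket_id=806: ✗
ticket_id=807: ✓ → 38
ticket_id=808: ✗
ticket_id=809: ✗
ticket_id=810: ✗
ticket_id=811: ✗
ticket_id=812: ✗
ticket_id=813: ✗
reopens_sum = 19 + 38 = 57
—
[low_sum: severity = 'low']
ticket_id=800: ✗
ticket_id=801: ✗
ticket_id=802: ✓ → 19
ticket_id=803: ✓ → 22
ticket_id=804: ✗
ticket_id=805: ✗
ticket_id=806: ✓ → 87
ticket_id=807: ✓ → 38
ticket_id=808: ✓ → 46
ticket_id=809: ✗
ticket_id=810: ✗
ticket_id=811: ✗
ticket_id=812: ✗
ticket_id=813: ✗
low_sum = 19 + 22 + 87 + 38 + 46 = 212

age_days_sum=131, reopens_sum=57, low_sum=212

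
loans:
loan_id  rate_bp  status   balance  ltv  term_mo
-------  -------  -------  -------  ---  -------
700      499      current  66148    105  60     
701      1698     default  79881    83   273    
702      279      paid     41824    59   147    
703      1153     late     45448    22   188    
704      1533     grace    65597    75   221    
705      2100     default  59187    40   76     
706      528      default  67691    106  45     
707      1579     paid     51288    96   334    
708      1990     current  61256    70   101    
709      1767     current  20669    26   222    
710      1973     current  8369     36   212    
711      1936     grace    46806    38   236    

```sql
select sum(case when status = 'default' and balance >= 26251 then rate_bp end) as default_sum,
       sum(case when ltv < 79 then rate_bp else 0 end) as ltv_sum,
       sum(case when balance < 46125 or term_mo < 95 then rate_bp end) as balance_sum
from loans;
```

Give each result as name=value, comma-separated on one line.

default_sum=4326, ltv_sum=12731, balance_sum=8299

[default_sum: status = 'default' and balance >= 26251]
loan_id=700: ✗
loan_id=701: ✓ → 1698
loan_id=702: ✗
loan_id=703: ✗
loan_id=704: ✗
loan_id=705: ✓ → 2100
loan_id=706: ✓ → 528
loan_id=707: ✗
loan_id=708: ✗
loan_id=709: ✗
loan_id=710: ✗
loan_id=711: ✗
default_sum = 1698 + 2100 + 528 = 4326
—
[ltv_sum: ltv < 79]
loan_id=700: ✗
loan_id=701: ✗
loan_id=702: ✓ → 279
loan_id=703: ✓ → 1153
loan_id=704: ✓ → 1533
loan_id=705: ✓ → 2100
loan_id=706: ✗
loan_id=707: ✗
loan_id=708: ✓ → 1990
loan_id=709: ✓ → 1767
loan_id=710: ✓ → 1973
loan_id=711: ✓ → 1936
ltv_sum = 279 + 1153 + 1533 + 2100 + 1990 + 1767 + 1973 + 1936 = 12731
—
[balance_sum: balance < 46125 or term_mo < 95]
loan_id=700: ✓ → 499
loan_id=701: ✗
loan_id=702: ✓ → 279
loan_id=703: ✓ → 1153
loan_id=704: ✗
loan_id=705: ✓ → 2100
loan_id=706: ✓ → 528
loan_id=707: ✗
loan_id=708: ✗
loan_id=709: ✓ → 1767
loan_id=710: ✓ → 1973
loan_id=711: ✗
balance_sum = 499 + 279 + 1153 + 2100 + 528 + 1767 + 1973 = 8299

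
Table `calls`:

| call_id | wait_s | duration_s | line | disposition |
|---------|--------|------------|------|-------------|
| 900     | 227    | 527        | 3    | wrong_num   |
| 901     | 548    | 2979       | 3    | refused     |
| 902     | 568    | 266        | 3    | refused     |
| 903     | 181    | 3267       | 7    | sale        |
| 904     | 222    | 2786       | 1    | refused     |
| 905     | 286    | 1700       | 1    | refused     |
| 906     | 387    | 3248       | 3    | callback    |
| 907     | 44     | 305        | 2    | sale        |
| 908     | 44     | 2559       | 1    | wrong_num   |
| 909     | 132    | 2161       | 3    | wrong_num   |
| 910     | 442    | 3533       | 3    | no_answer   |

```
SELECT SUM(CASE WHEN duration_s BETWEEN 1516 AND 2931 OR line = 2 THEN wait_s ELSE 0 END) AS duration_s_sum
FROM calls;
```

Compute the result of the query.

728

call_id=900: ✗
call_id=901: ✗
call_id=902: ✗
call_id=903: ✗
call_id=904: ✓ → 222
call_id=905: ✓ → 286
call_id=906: ✗
call_id=907: ✓ → 44
call_id=908: ✓ → 44
call_id=909: ✓ → 132
call_id=910: ✗
duration_s_sum = 222 + 286 + 44 + 44 + 132 = 728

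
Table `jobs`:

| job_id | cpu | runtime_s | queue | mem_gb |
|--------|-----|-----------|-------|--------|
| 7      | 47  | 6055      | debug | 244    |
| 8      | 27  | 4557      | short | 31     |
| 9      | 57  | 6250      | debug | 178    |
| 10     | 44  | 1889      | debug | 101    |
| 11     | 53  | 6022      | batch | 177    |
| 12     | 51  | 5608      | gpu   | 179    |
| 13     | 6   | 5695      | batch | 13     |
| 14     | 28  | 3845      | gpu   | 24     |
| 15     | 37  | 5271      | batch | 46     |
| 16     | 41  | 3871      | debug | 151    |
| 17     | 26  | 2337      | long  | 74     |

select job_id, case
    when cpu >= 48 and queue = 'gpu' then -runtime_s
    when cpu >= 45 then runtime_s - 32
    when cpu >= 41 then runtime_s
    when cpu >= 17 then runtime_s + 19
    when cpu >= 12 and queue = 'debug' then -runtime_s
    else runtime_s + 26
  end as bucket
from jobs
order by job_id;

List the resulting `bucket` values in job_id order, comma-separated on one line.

6023, 4576, 6218, 1889, 5990, -5608, 5721, 3864, 5290, 3871, 2356

job_id=7: cpu >= 45 → 6023
job_id=8: cpu >= 17 → 4576
job_id=9: cpu >= 45 → 6218
job_id=10: cpu >= 41 → 1889
job_id=11: cpu >= 45 → 5990
job_id=12: cpu >= 48 and queue = 'gpu' → -5608
job_id=13: ELSE → 5721
job_id=14: cpu >= 17 → 3864
job_id=15: cpu >= 17 → 5290
job_id=16: cpu >= 41 → 3871
job_id=17: cpu >= 17 → 2356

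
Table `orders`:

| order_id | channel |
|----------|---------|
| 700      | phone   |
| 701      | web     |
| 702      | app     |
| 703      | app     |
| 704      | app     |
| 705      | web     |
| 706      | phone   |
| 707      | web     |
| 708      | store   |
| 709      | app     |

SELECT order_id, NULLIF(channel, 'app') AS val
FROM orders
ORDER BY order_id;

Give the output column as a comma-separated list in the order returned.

order_id=700: channel=phone vs app: differ → phone
order_id=701: channel=web vs app: differ → web
order_id=702: channel=app vs app: equal → NULL
order_id=703: channel=app vs app: equal → NULL
order_id=704: channel=app vs app: equal → NULL
order_id=705: channel=web vs app: differ → web
order_id=706: channel=phone vs app: differ → phone
order_id=707: channel=web vs app: differ → web
order_id=708: channel=store vs app: differ → store
order_id=709: channel=app vs app: equal → NULL

phone, web, NULL, NULL, NULL, web, phone, web, store, NULL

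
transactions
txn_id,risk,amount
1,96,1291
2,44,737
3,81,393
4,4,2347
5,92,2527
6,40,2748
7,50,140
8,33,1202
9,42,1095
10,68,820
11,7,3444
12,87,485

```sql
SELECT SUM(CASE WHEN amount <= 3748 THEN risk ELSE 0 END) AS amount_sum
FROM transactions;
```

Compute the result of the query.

644

txn_id=1: ✓ → 96
txn_id=2: ✓ → 44
txn_id=3: ✓ → 81
txn_id=4: ✓ → 4
txn_id=5: ✓ → 92
txn_id=6: ✓ → 40
txn_id=7: ✓ → 50
txn_id=8: ✓ → 33
txn_id=9: ✓ → 42
txn_id=10: ✓ → 68
txn_id=11: ✓ → 7
txn_id=12: ✓ → 87
amount_sum = 96 + 44 + 81 + 4 + 92 + 40 + 50 + 33 + 42 + 68 + 7 + 87 = 644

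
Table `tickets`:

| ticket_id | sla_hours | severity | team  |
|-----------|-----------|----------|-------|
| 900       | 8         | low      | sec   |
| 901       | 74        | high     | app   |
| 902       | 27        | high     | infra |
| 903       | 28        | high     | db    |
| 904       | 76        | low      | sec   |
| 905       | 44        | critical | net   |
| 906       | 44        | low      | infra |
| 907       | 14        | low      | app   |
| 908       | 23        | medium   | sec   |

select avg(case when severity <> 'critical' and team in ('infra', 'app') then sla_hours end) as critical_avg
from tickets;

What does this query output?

39.75

ticket_id=900: ✗
ticket_id=901: ✓ → 74
ticket_id=902: ✓ → 27
ticket_id=903: ✗
ticket_id=904: ✗
ticket_id=905: ✗
ticket_id=906: ✓ → 44
ticket_id=907: ✓ → 14
ticket_id=908: ✗
critical_avg = (74 + 27 + 44 + 14) / 4 = 39.75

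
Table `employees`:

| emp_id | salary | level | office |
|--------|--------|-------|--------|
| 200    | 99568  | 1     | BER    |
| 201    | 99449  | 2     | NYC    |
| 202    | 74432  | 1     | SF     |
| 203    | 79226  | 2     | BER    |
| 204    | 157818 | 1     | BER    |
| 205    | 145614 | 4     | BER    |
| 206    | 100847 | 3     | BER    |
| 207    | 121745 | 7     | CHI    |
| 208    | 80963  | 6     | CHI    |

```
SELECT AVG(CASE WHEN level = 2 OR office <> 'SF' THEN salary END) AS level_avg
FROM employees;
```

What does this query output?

emp_id=200: ✓ → 99568
emp_id=201: ✓ → 99449
emp_id=202: ✗
emp_id=203: ✓ → 79226
emp_id=204: ✓ → 157818
emp_id=205: ✓ → 145614
emp_id=206: ✓ → 100847
emp_id=207: ✓ → 121745
emp_id=208: ✓ → 80963
level_avg = (99568 + 99449 + 79226 + 157818 + 145614 + 100847 + 121745 + 80963) / 8 = 110653.75

110653.75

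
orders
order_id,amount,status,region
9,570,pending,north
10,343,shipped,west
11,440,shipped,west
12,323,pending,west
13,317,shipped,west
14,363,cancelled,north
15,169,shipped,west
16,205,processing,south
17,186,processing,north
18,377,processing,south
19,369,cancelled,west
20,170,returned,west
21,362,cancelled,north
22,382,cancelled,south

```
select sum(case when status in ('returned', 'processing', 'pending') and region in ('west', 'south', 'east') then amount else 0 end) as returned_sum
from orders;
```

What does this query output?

1075

order_id=9: ✗
order_id=10: ✗
order_id=11: ✗
order_id=12: ✓ → 323
order_id=13: ✗
order_id=14: ✗
order_id=15: ✗
order_id=16: ✓ → 205
order_id=17: ✗
order_id=18: ✓ → 377
order_id=19: ✗
order_id=20: ✓ → 170
order_id=21: ✗
order_id=22: ✗
returned_sum = 323 + 205 + 377 + 170 = 1075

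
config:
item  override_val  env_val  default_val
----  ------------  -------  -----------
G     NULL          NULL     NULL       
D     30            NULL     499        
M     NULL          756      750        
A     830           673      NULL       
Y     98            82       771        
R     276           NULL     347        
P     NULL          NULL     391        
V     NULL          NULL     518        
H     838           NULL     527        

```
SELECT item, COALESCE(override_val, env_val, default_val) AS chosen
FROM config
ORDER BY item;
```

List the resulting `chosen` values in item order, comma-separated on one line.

830, 30, NULL, 838, 756, 391, 276, 518, 98

item=A: override_val=830 → 830
item=D: override_val=30 → 30
item=G: override_val=NULL, env_val=NULL, default_val=NULL (all NULL) → NULL
item=H: override_val=838 → 838
item=M: override_val=NULL, env_val=756 → 756
item=P: override_val=NULL, env_val=NULL, default_val=391 → 391
item=R: override_val=276 → 276
item=V: override_val=NULL, env_val=NULL, default_val=518 → 518
item=Y: override_val=98 → 98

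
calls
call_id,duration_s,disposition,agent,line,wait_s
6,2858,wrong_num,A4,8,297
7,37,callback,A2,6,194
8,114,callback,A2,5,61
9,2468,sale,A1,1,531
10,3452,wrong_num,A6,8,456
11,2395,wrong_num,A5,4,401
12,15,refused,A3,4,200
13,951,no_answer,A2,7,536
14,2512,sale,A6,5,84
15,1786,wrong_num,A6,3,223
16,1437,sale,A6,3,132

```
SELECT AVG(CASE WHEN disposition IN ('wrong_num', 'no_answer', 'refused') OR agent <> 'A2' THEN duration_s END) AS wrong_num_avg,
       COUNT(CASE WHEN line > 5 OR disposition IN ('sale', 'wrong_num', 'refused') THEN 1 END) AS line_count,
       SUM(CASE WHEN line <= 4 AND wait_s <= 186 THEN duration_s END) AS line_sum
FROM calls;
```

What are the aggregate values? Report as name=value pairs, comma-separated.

wrong_num_avg=1986, line_count=10, line_sum=1437

[wrong_num_avg: disposition IN ('wrong_num', 'no_answer', 'refused') OR agent <> 'A2']
call_id=6: ✓ → 2858
call_id=7: ✗
call_id=8: ✗
call_id=9: ✓ → 2468
call_id=10: ✓ → 3452
call_id=11: ✓ → 2395
call_id=12: ✓ → 15
call_id=13: ✓ → 951
call_id=14: ✓ → 2512
call_id=15: ✓ → 1786
call_id=16: ✓ → 1437
wrong_num_avg = (2858 + 2468 + 3452 + 2395 + 15 + 951 + 2512 + 1786 + 1437) / 9 = 1986
—
[line_count: line > 5 OR disposition IN ('sale', 'wrong_num', 'refused')]
call_id=6: ✓ → 1
call_id=7: ✓ → 1
call_id=8: ✗
call_id=9: ✓ → 1
call_id=10: ✓ → 1
call_id=11: ✓ → 1
call_id=12: ✓ → 1
call_id=13: ✓ → 1
call_id=14: ✓ → 1
call_id=15: ✓ → 1
call_id=16: ✓ → 1
line_count = COUNT(1, 1, 1, 1, 1, 1, 1, 1, 1, 1) = 10
—
[line_sum: line <= 4 AND wait_s <= 186]
call_id=6: ✗
call_id=7: ✗
call_id=8: ✗
call_id=9: ✗
call_id=10: ✗
call_id=11: ✗
call_id=12: ✗
call_id=13: ✗
call_id=14: ✗
call_id=15: ✗
call_id=16: ✓ → 1437
line_sum = 1437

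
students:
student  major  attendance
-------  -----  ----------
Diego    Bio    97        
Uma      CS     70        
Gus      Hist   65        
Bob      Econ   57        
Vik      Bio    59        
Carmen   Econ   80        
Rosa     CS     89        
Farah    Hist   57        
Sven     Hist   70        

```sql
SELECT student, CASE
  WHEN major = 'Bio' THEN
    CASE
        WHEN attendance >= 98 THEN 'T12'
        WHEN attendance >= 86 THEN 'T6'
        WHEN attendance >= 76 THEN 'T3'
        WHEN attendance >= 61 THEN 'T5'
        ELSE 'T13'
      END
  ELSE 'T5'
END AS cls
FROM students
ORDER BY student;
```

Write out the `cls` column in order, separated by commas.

student=Bob: major='Econ' → outer ELSE → T5
student=Carmen: major='Econ' → outer ELSE → T5
student=Diego: major='Bio' → inner[attendance >= 86] → T6
student=Farah: major='Hist' → outer ELSE → T5
student=Gus: major='Hist' → outer ELSE → T5
student=Rosa: major='CS' → outer ELSE → T5
student=Sven: major='Hist' → outer ELSE → T5
student=Uma: major='CS' → outer ELSE → T5
student=Vik: major='Bio' → inner[ELSE] → T13

T5, T5, T6, T5, T5, T5, T5, T5, T13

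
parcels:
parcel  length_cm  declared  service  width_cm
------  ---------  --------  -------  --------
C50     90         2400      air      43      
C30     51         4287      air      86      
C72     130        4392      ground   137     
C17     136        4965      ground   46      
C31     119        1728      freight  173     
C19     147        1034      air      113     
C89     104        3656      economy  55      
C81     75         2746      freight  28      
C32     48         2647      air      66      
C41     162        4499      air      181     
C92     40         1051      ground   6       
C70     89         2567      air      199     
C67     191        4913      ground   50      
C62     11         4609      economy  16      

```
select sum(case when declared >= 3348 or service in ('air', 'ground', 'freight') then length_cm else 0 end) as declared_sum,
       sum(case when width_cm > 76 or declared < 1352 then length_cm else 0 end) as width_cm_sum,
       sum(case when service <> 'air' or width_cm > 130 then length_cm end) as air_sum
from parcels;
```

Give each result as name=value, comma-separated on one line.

declared_sum=1393, width_cm_sum=738, air_sum=1057

[declared_sum: declared >= 3348 or service in ('air', 'ground', 'freight')]
parcel=C50: ✓ → 90
parcel=C30: ✓ → 51
parcel=C72: ✓ → 130
parcel=C17: ✓ → 136
parcel=C31: ✓ → 119
parcel=C19: ✓ → 147
parcel=C89: ✓ → 104
parcel=C81: ✓ → 75
parcel=C32: ✓ → 48
parcel=C41: ✓ → 162
parcel=C92: ✓ → 40
parcel=C70: ✓ → 89
parcel=C67: ✓ → 191
parcel=C62: ✓ → 11
declared_sum = 90 + 51 + 130 + 136 + 119 + 147 + 104 + 75 + 48 + 162 + 40 + 89 + 191 + 11 = 1393
—
[width_cm_sum: width_cm > 76 or declared < 1352]
parcel=C50: ✗
parcel=C30: ✓ → 51
parcel=C72: ✓ → 130
parcel=C17: ✗
parcel=C31: ✓ → 119
parcel=C19: ✓ → 147
parcel=C89: ✗
parcel=C81: ✗
parcel=C32: ✗
parcel=C41: ✓ → 162
parcel=C92: ✓ → 40
parcel=C70: ✓ → 89
parcel=C67: ✗
parcel=C62: ✗
width_cm_sum = 51 + 130 + 119 + 147 + 162 + 40 + 89 = 738
—
[air_sum: service <> 'air' or width_cm > 130]
parcel=C50: ✗
parcel=C30: ✗
parcel=C72: ✓ → 130
parcel=C17: ✓ → 136
parcel=C31: ✓ → 119
parcel=C19: ✗
parcel=C89: ✓ → 104
parcel=C81: ✓ → 75
parcel=C32: ✗
parcel=C41: ✓ → 162
parcel=C92: ✓ → 40
parcel=C70: ✓ → 89
parcel=C67: ✓ → 191
parcel=C62: ✓ → 11
air_sum = 130 + 136 + 119 + 104 + 75 + 162 + 40 + 89 + 191 + 11 = 1057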